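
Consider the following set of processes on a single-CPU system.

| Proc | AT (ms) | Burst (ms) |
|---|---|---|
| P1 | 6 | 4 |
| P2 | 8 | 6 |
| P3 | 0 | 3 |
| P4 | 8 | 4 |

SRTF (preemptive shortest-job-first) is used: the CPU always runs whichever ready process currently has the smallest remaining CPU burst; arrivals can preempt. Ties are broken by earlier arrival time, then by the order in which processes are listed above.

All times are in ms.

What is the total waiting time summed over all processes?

Gantt: | P3 0-3 | idle 3-6 | P1 6-10 | P4 10-14 | P2 14-20 |
Completion: P1=10  P2=20  P3=3  P4=14
Waiting = turnaround − burst: P1=0, P2=6, P3=0, P4=2
Total waiting = 0 + 6 + 0 + 2 = 8

8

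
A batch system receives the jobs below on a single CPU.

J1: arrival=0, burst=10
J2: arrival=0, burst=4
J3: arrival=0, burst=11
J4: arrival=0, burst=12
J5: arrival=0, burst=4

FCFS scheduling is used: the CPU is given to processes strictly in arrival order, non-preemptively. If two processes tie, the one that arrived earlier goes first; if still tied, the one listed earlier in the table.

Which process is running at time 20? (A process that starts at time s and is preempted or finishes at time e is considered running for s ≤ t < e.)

Schedule: | J1 0-10 | J2 10-14 | J3 14-25 | J4 25-37 | J5 37-41 |
Completion: J1=10  J2=14  J3=25  J4=37  J5=41
Turnaround (C−A): J1=10  J2=14  J3=25  J4=37  J5=41

J3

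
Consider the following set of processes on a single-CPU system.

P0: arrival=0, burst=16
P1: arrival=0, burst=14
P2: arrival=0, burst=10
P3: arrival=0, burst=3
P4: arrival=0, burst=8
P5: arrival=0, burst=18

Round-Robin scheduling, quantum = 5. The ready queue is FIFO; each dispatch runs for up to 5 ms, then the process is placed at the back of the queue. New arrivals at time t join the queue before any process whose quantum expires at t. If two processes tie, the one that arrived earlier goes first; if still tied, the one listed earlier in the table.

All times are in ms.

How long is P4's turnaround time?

46

Schedule: | P0 0-5 | P1 5-10 | P2 10-15 | P3 15-18 | P4 18-23 | P5 23-28 | P0 28-33 | P1 33-38 | P2 38-43 | P4 43-46 | P5 46-51 | P0 51-56 | P1 56-60 | P5 60-65 | P0 65-66 | P5 66-69 |
Completion: P0=66  P1=60  P2=43  P3=18  P4=46  P5=69
Turnaround (C−A): P0=66  P1=60  P2=43  P3=18  P4=46  P5=69
Turnaround(P4) = completion − arrival = 46 − 0 = 46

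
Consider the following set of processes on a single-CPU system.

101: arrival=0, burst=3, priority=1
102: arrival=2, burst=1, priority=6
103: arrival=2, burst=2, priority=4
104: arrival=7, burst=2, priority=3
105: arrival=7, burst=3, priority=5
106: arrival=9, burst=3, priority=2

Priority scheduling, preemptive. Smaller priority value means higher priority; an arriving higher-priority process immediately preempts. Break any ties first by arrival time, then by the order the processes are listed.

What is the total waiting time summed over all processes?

9

Timeline: | 101 0-3 | 103 3-5 | 102 5-6 | idle 6-7 | 104 7-9 | 106 9-12 | 105 12-15 |
Completion: 101=3  102=6  103=5  104=9  105=15  106=12
Waiting = turnaround − burst: 101=0, 102=3, 103=1, 104=0, 105=5, 106=0
Total waiting = 0 + 3 + 1 + 0 + 5 + 0 = 9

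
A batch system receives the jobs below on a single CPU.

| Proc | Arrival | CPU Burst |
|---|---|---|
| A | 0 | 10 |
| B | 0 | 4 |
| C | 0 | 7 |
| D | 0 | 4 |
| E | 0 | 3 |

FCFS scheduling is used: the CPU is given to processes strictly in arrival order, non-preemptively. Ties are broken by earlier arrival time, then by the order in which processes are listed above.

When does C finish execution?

21

Schedule: | A 0-10 | B 10-14 | C 14-21 | D 21-25 | E 25-28 |
Completion: A=10  B=14  C=21  D=25  E=28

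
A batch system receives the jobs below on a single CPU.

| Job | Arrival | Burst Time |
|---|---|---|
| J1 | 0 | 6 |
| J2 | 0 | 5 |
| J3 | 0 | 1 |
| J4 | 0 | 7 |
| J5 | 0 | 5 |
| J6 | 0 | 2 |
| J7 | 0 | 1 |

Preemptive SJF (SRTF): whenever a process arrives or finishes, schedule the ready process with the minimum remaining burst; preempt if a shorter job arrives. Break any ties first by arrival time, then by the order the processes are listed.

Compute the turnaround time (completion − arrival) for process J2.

9

Schedule: | J3 0-1 | J7 1-2 | J6 2-4 | J2 4-9 | J5 9-14 | J1 14-20 | J4 20-27 |
Completion: J1=20  J2=9  J3=1  J4=27  J5=14  J6=4  J7=2
Turnaround (C−A): J1=20  J2=9  J3=1  J4=27  J5=14  J6=4  J7=2
Turnaround(J2) = completion − arrival = 9 − 0 = 9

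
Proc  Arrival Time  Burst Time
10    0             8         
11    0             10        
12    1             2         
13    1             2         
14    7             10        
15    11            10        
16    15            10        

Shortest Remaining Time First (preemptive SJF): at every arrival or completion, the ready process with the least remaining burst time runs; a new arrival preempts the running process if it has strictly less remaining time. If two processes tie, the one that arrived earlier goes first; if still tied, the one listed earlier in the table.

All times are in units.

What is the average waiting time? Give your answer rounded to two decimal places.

11.57

Gantt: | 10 0-1 | 12 1-3 | 13 3-5 | 10 5-12 | 11 12-22 | 14 22-32 | 15 32-42 | 16 42-52 |
Completion: 10=12  11=22  12=3  13=5  14=32  15=42  16=52
Turnaround (C−A): 10=12  11=22  12=2  13=4  14=25  15=31  16=37
Waiting times: 10=4, 11=12, 12=0, 13=2, 14=15, 15=21, 16=27
Average waiting = (4+12+0+2+15+21+27) / 7 = 81/7 = 11.57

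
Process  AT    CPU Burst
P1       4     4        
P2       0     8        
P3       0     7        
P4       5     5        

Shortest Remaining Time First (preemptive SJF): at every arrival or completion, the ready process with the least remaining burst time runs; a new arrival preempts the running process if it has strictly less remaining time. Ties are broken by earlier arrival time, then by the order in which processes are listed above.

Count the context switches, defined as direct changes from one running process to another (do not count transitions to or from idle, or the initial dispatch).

Gantt: | P3 0-7 | P1 7-11 | P4 11-16 | P2 16-24 |
Completion: P1=11  P2=24  P3=7  P4=16
Turnaround (C−A): P1=7  P2=24  P3=7  P4=11

3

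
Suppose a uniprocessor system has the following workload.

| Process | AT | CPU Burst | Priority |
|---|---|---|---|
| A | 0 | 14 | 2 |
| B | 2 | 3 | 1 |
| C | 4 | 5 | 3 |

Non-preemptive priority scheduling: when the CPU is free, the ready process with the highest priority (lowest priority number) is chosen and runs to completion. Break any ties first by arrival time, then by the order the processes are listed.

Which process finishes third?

Timeline: | A 0-14 | B 14-17 | C 17-22 |
Completion: A=14  B=17  C=22
Finish order: A → B → C

C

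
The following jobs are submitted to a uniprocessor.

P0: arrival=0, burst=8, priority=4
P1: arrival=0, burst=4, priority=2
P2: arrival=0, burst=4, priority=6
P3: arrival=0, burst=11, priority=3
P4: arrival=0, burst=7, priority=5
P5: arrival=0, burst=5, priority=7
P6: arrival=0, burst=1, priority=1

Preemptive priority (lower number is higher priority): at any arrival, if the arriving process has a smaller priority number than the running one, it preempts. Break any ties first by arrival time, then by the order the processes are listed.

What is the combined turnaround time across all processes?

Gantt: | P6 0-1 | P1 1-5 | P3 5-16 | P0 16-24 | P4 24-31 | P2 31-35 | P5 35-40 |
Completion: P0=24  P1=5  P2=35  P3=16  P4=31  P5=40  P6=1
Turnaround (C−A): P0=24  P1=5  P2=35  P3=16  P4=31  P5=40  P6=1
Turnaround = completion − arrival: P0=24, P1=5, P2=35, P3=16, P4=31, P5=40, P6=1
Total turnaround = 24 + 5 + 35 + 16 + 31 + 40 + 1 = 152

152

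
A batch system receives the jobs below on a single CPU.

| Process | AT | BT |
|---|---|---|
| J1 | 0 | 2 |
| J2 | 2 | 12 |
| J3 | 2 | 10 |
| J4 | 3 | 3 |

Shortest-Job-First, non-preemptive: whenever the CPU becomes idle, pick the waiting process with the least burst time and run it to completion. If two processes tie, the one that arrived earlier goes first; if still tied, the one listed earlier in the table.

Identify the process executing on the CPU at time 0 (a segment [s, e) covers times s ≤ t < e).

Gantt: | J1 0-2 | J3 2-12 | J4 12-15 | J2 15-27 |
Completion: J1=2  J2=27  J3=12  J4=15
Turnaround (C−A): J1=2  J2=25  J3=10  J4=12

J1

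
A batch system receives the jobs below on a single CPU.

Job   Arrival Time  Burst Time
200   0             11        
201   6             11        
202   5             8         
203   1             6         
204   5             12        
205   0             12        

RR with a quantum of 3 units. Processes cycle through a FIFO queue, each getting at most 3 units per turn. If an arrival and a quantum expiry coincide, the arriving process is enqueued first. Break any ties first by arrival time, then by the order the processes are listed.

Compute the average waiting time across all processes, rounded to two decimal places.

35.50

Schedule: | 200 0-3 | 205 3-6 | 203 6-9 | 200 9-12 | 202 12-15 | 204 15-18 | 201 18-21 | 205 21-24 | 203 24-27 | 200 27-30 | 202 30-33 | 204 33-36 | 201 36-39 | 205 39-42 | 200 42-44 | 202 44-46 | 204 46-49 | 201 49-52 | 205 52-55 | 204 55-58 | 201 58-60 |
Completion: 200=44  201=60  202=46  203=27  204=58  205=55
Waiting times: 200=33, 201=43, 202=33, 203=20, 204=41, 205=43
Average waiting = (33+43+33+20+41+43) / 6 = 213/6 = 35.50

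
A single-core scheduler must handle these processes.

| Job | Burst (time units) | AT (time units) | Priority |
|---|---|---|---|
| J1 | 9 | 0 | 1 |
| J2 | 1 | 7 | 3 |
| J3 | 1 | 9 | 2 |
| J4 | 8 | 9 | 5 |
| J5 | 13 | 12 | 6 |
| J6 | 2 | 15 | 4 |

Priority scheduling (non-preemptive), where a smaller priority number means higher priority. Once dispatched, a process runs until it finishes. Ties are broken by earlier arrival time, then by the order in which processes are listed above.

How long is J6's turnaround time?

Schedule: | J1 0-9 | J3 9-10 | J2 10-11 | J4 11-19 | J6 19-21 | J5 21-34 |
Completion: J1=9  J2=11  J3=10  J4=19  J5=34  J6=21
Turnaround (C−A): J1=9  J2=4  J3=1  J4=10  J5=22  J6=6
Turnaround(J6) = completion − arrival = 21 − 15 = 6

6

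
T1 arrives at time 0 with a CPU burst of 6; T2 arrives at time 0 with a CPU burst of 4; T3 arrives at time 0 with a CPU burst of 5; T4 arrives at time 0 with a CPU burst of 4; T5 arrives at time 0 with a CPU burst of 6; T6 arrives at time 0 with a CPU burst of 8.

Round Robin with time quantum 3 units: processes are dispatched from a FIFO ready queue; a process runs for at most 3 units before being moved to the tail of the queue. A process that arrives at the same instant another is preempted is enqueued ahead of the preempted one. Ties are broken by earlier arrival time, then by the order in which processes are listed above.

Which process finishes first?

Schedule: | T1 0-3 | T2 3-6 | T3 6-9 | T4 9-12 | T5 12-15 | T6 15-18 | T1 18-21 | T2 21-22 | T3 22-24 | T4 24-25 | T5 25-28 | T6 28-33 |
Completion: T1=21  T2=22  T3=24  T4=25  T5=28  T6=33
Turnaround (C−A): T1=21  T2=22  T3=24  T4=25  T5=28  T6=33
Finish order: T1 → T2 → T3 → T4 → T5 → T6

T1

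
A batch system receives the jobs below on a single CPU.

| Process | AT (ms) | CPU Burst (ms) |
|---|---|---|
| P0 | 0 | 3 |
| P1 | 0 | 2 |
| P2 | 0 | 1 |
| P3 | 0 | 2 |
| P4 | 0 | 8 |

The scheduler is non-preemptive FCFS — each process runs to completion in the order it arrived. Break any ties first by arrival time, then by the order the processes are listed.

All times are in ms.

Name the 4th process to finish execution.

P3

Schedule: | P0 0-3 | P1 3-5 | P2 5-6 | P3 6-8 | P4 8-16 |
Completion: P0=3  P1=5  P2=6  P3=8  P4=16
Finish order: P0 → P1 → P2 → P3 → P4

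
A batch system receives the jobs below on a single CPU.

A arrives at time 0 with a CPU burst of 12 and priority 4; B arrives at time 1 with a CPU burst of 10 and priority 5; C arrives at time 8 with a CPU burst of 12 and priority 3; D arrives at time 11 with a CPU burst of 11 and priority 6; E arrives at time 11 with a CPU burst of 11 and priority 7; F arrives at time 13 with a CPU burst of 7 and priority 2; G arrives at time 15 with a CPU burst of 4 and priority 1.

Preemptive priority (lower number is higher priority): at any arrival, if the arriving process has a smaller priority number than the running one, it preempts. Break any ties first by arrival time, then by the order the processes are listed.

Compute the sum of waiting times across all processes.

151

Timeline: | A 0-8 | C 8-13 | F 13-15 | G 15-19 | F 19-24 | C 24-31 | A 31-35 | B 35-45 | D 45-56 | E 56-67 |
Completion: A=35  B=45  C=31  D=56  E=67  F=24  G=19
Turnaround (C−A): A=35  B=44  C=23  D=45  E=56  F=11  G=4
Waiting = turnaround − burst: A=23, B=34, C=11, D=34, E=45, F=4, G=0
Total waiting = 23 + 34 + 11 + 34 + 45 + 4 + 0 = 151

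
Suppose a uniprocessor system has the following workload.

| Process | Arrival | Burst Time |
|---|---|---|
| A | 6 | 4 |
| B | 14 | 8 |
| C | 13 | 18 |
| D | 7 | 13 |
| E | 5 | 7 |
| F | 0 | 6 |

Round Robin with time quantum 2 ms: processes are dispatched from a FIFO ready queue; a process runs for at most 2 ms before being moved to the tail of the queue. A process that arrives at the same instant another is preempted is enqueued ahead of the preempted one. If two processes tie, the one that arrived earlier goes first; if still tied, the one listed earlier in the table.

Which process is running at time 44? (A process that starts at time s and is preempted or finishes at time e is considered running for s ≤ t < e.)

D

Gantt: | F 0-6 | E 6-8 | A 8-10 | D 10-12 | E 12-14 | A 14-16 | D 16-18 | C 18-20 | B 20-22 | E 22-24 | D 24-26 | C 26-28 | B 28-30 | E 30-31 | D 31-33 | C 33-35 | B 35-37 | D 37-39 | C 39-41 | B 41-43 | D 43-45 | C 45-47 | D 47-48 | C 48-56 |
Completion: A=16  B=43  C=56  D=48  E=31  F=6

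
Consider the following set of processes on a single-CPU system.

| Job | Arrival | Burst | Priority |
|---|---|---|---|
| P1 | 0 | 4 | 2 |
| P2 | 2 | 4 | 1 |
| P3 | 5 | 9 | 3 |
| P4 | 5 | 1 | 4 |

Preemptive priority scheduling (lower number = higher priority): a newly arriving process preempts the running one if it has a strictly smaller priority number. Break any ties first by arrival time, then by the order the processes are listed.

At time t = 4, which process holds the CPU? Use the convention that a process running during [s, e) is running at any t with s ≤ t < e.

Timeline: | P1 0-2 | P2 2-6 | P1 6-8 | P3 8-17 | P4 17-18 |
Completion: P1=8  P2=6  P3=17  P4=18
Turnaround (C−A): P1=8  P2=4  P3=12  P4=13

P2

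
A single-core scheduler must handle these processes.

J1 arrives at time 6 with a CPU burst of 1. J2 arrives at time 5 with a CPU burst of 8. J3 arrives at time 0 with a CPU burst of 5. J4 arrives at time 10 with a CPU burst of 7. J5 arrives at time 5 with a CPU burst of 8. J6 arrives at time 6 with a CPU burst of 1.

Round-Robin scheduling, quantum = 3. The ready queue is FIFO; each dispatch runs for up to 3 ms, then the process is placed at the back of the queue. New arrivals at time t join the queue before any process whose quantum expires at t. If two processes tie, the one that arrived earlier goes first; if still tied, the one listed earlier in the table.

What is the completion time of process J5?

29

Schedule: | J3 0-5 | J2 5-8 | J5 8-11 | J1 11-12 | J6 12-13 | J2 13-16 | J4 16-19 | J5 19-22 | J2 22-24 | J4 24-27 | J5 27-29 | J4 29-30 |
Completion: J1=12  J2=24  J3=5  J4=30  J5=29  J6=13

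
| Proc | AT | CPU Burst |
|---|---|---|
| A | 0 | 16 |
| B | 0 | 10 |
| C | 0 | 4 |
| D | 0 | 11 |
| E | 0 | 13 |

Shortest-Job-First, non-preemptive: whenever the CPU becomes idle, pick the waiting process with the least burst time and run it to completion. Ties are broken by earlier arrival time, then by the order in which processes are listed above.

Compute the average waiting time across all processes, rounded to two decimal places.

Schedule: | C 0-4 | B 4-14 | D 14-25 | E 25-38 | A 38-54 |
Completion: A=54  B=14  C=4  D=25  E=38
Waiting times: A=38, B=4, C=0, D=14, E=25
Average waiting = (38+4+0+14+25) / 5 = 81/5 = 16.20

16.20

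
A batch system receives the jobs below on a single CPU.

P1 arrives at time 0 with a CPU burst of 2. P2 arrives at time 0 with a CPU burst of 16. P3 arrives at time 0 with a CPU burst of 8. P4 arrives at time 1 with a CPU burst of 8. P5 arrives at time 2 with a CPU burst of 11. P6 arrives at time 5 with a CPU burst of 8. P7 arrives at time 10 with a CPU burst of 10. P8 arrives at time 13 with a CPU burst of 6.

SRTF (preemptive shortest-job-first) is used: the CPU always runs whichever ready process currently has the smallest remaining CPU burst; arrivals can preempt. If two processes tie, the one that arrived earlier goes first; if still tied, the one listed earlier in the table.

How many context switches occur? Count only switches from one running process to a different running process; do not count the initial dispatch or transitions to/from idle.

7

Gantt: | P1 0-2 | P3 2-10 | P4 10-18 | P8 18-24 | P6 24-32 | P7 32-42 | P5 42-53 | P2 53-69 |
Completion: P1=2  P2=69  P3=10  P4=18  P5=53  P6=32  P7=42  P8=24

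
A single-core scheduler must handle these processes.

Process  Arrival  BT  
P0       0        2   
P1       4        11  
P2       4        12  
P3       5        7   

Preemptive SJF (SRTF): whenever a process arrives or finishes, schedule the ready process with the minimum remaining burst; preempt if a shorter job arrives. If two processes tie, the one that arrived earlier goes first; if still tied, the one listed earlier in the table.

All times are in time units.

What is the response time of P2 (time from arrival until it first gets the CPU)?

18

Gantt: | P0 0-2 | idle 2-4 | P1 4-5 | P3 5-12 | P1 12-22 | P2 22-34 |
Completion: P0=2  P1=22  P2=34  P3=12
Response(P2) = first start − arrival = 22 − 4 = 18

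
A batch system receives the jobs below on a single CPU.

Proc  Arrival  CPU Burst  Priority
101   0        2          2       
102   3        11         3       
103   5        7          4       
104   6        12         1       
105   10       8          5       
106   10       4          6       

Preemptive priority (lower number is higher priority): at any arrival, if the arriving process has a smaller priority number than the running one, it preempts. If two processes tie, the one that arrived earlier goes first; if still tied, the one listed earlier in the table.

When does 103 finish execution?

33

Gantt: | 101 0-2 | idle 2-3 | 102 3-6 | 104 6-18 | 102 18-26 | 103 26-33 | 105 33-41 | 106 41-45 |
Completion: 101=2  102=26  103=33  104=18  105=41  106=45
Turnaround (C−A): 101=2  102=23  103=28  104=12  105=31  106=35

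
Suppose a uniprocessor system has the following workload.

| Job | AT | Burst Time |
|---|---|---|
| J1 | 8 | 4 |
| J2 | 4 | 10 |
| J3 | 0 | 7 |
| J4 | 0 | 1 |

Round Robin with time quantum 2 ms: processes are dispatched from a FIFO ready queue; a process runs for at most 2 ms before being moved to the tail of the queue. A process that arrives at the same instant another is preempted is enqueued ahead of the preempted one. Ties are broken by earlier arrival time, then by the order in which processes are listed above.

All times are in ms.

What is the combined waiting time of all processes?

Gantt: | J3 0-2 | J4 2-3 | J3 3-5 | J2 5-7 | J3 7-9 | J2 9-11 | J1 11-13 | J3 13-14 | J2 14-16 | J1 16-18 | J2 18-22 |
Completion: J1=18  J2=22  J3=14  J4=3
Turnaround (C−A): J1=10  J2=18  J3=14  J4=3
Waiting = turnaround − burst: J1=6, J2=8, J3=7, J4=2
Total waiting = 6 + 8 + 7 + 2 = 23

23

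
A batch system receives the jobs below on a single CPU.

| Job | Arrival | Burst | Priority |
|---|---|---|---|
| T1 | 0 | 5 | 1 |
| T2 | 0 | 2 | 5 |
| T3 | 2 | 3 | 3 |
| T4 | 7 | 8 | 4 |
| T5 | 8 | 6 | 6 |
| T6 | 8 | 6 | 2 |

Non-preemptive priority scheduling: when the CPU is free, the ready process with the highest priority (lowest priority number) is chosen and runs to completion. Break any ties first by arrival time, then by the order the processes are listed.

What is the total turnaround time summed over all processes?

78

Gantt: | T1 0-5 | T3 5-8 | T6 8-14 | T4 14-22 | T2 22-24 | T5 24-30 |
Completion: T1=5  T2=24  T3=8  T4=22  T5=30  T6=14
Turnaround (C−A): T1=5  T2=24  T3=6  T4=15  T5=22  T6=6
Turnaround = completion − arrival: T1=5, T2=24, T3=6, T4=15, T5=22, T6=6
Total turnaround = 5 + 24 + 6 + 15 + 22 + 6 = 78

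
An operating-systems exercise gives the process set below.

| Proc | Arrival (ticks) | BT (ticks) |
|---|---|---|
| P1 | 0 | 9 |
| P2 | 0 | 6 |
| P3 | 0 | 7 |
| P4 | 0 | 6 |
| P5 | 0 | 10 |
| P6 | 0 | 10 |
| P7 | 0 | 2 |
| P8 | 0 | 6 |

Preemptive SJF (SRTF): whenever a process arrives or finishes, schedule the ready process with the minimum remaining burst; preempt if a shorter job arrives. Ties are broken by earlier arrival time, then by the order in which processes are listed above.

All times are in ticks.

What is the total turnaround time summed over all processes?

209

Timeline: | P7 0-2 | P2 2-8 | P4 8-14 | P8 14-20 | P3 20-27 | P1 27-36 | P5 36-46 | P6 46-56 |
Completion: P1=36  P2=8  P3=27  P4=14  P5=46  P6=56  P7=2  P8=20
Turnaround (C−A): P1=36  P2=8  P3=27  P4=14  P5=46  P6=56  P7=2  P8=20
Turnaround = completion − arrival: P1=36, P2=8, P3=27, P4=14, P5=46, P6=56, P7=2, P8=20
Total turnaround = 36 + 8 + 27 + 14 + 46 + 56 + 2 + 20 = 209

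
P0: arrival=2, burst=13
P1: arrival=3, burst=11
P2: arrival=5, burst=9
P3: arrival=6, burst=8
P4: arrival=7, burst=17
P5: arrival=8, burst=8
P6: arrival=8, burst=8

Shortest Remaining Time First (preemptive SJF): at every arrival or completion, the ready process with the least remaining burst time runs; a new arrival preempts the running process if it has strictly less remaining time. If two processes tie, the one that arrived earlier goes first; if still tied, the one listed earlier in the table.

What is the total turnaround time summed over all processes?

Timeline: | idle 0-2 | P0 2-3 | P1 3-14 | P3 14-22 | P5 22-30 | P6 30-38 | P2 38-47 | P0 47-59 | P4 59-76 |
Completion: P0=59  P1=14  P2=47  P3=22  P4=76  P5=30  P6=38
Turnaround (C−A): P0=57  P1=11  P2=42  P3=16  P4=69  P5=22  P6=30
Turnaround = completion − arrival: P0=57, P1=11, P2=42, P3=16, P4=69, P5=22, P6=30
Total turnaround = 57 + 11 + 42 + 16 + 69 + 22 + 30 = 247

247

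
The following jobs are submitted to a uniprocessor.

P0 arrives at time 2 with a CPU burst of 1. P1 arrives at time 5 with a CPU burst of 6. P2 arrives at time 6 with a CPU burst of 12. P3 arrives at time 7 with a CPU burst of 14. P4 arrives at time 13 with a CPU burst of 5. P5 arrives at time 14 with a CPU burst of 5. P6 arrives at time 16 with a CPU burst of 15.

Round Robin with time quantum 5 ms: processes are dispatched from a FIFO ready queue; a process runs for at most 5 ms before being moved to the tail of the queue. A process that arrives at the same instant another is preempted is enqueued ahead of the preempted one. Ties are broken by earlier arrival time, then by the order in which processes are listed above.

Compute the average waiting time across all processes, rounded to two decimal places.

Schedule: | idle 0-2 | P0 2-3 | idle 3-5 | P1 5-10 | P2 10-15 | P3 15-20 | P1 20-21 | P4 21-26 | P5 26-31 | P2 31-36 | P6 36-41 | P3 41-46 | P2 46-48 | P6 48-53 | P3 53-57 | P6 57-62 |
Completion: P0=3  P1=21  P2=48  P3=57  P4=26  P5=31  P6=62
Turnaround (C−A): P0=1  P1=16  P2=42  P3=50  P4=13  P5=17  P6=46
Waiting times: P0=0, P1=10, P2=30, P3=36, P4=8, P5=12, P6=31
Average waiting = (0+10+30+36+8+12+31) / 7 = 127/7 = 18.14

18.14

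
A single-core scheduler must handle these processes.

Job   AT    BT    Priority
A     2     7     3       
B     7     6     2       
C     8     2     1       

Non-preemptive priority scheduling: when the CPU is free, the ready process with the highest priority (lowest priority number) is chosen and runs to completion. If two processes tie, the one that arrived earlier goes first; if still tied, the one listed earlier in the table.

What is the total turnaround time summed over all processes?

Schedule: | idle 0-2 | A 2-9 | C 9-11 | B 11-17 |
Completion: A=9  B=17  C=11
Turnaround (C−A): A=7  B=10  C=3
Turnaround = completion − arrival: A=7, B=10, C=3
Total turnaround = 7 + 10 + 3 = 20

20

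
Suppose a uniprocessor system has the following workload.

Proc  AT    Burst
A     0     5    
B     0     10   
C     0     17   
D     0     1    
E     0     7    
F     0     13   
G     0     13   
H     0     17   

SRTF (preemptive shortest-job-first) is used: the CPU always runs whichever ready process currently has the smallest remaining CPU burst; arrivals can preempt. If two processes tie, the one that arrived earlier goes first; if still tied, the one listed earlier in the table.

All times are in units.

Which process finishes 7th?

Gantt: | D 0-1 | A 1-6 | E 6-13 | B 13-23 | F 23-36 | G 36-49 | C 49-66 | H 66-83 |
Completion: A=6  B=23  C=66  D=1  E=13  F=36  G=49  H=83
Turnaround (C−A): A=6  B=23  C=66  D=1  E=13  F=36  G=49  H=83
Finish order: D → A → E → B → F → G → C → H

C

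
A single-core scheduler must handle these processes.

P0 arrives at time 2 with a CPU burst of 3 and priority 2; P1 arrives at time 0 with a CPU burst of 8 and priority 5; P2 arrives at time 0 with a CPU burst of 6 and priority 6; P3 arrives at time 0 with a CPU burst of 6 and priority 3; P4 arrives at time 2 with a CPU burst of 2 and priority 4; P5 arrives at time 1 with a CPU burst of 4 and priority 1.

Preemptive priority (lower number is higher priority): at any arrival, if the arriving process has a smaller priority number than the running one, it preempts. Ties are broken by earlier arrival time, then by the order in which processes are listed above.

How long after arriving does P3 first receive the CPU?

Schedule: | P3 0-1 | P5 1-5 | P0 5-8 | P3 8-13 | P4 13-15 | P1 15-23 | P2 23-29 |
Completion: P0=8  P1=23  P2=29  P3=13  P4=15  P5=5
Response(P3) = first start − arrival = 0 − 0 = 0

0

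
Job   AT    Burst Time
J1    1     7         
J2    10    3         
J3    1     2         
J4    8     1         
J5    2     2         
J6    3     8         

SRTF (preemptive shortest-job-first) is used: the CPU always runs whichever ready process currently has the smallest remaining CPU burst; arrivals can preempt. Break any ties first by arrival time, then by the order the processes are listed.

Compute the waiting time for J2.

3

Gantt: | idle 0-1 | J3 1-3 | J5 3-5 | J1 5-8 | J4 8-9 | J1 9-13 | J2 13-16 | J6 16-24 |
Completion: J1=13  J2=16  J3=3  J4=9  J5=5  J6=24
Turnaround (C−A): J1=12  J2=6  J3=2  J4=1  J5=3  J6=21
Waiting(J2) = turnaround − burst = 6 − 3 = 3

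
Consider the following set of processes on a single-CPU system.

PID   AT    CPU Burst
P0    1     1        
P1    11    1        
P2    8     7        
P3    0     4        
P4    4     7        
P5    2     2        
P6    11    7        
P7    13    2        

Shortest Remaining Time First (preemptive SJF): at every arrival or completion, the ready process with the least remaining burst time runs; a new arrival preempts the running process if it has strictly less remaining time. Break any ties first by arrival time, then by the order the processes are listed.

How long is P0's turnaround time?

1

Schedule: | P3 0-1 | P0 1-2 | P5 2-4 | P3 4-7 | P4 7-11 | P1 11-12 | P4 12-15 | P7 15-17 | P2 17-24 | P6 24-31 |
Completion: P0=2  P1=12  P2=24  P3=7  P4=15  P5=4  P6=31  P7=17
Turnaround (C−A): P0=1  P1=1  P2=16  P3=7  P4=11  P5=2  P6=20  P7=4
Turnaround(P0) = completion − arrival = 2 − 1 = 1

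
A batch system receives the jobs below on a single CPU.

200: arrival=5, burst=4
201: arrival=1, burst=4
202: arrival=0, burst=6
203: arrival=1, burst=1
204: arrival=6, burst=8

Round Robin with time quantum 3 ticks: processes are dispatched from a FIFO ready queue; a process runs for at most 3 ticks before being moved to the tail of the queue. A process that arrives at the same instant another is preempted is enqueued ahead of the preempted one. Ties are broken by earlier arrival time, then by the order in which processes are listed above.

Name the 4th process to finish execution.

200

Gantt: | 202 0-3 | 201 3-6 | 203 6-7 | 202 7-10 | 200 10-13 | 204 13-16 | 201 16-17 | 200 17-18 | 204 18-23 |
Completion: 200=18  201=17  202=10  203=7  204=23
Turnaround (C−A): 200=13  201=16  202=10  203=6  204=17
Finish order: 203 → 202 → 201 → 200 → 204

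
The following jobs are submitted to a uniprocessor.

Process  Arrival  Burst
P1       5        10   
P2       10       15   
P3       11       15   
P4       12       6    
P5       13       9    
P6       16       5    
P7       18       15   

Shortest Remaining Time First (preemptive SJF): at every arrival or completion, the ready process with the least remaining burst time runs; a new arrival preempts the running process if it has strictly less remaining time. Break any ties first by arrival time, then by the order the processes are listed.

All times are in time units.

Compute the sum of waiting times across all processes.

132

Gantt: | idle 0-5 | P1 5-15 | P4 15-21 | P6 21-26 | P5 26-35 | P2 35-50 | P3 50-65 | P7 65-80 |
Completion: P1=15  P2=50  P3=65  P4=21  P5=35  P6=26  P7=80
Waiting = turnaround − burst: P1=0, P2=25, P3=39, P4=3, P5=13, P6=5, P7=47
Total waiting = 0 + 25 + 39 + 3 + 13 + 5 + 47 = 132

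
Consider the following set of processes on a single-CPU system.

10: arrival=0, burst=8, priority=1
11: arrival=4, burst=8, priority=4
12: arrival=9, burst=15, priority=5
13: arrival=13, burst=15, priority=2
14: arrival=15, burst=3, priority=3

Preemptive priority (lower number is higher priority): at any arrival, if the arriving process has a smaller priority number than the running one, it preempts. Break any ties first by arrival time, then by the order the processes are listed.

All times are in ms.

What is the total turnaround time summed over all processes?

Schedule: | 10 0-8 | 11 8-13 | 13 13-28 | 14 28-31 | 11 31-34 | 12 34-49 |
Completion: 10=8  11=34  12=49  13=28  14=31
Turnaround = completion − arrival: 10=8, 11=30, 12=40, 13=15, 14=16
Total turnaround = 8 + 30 + 40 + 15 + 16 = 109

109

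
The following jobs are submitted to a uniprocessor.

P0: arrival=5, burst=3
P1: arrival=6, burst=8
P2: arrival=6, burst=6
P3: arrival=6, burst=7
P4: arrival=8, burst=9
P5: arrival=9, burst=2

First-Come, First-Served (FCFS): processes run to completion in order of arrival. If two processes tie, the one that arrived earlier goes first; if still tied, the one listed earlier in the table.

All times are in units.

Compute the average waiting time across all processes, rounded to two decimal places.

Gantt: | idle 0-5 | P0 5-8 | P1 8-16 | P2 16-22 | P3 22-29 | P4 29-38 | P5 38-40 |
Completion: P0=8  P1=16  P2=22  P3=29  P4=38  P5=40
Turnaround (C−A): P0=3  P1=10  P2=16  P3=23  P4=30  P5=31
Waiting times: P0=0, P1=2, P2=10, P3=16, P4=21, P5=29
Average waiting = (0+2+10+16+21+29) / 6 = 78/6 = 13.00

13.00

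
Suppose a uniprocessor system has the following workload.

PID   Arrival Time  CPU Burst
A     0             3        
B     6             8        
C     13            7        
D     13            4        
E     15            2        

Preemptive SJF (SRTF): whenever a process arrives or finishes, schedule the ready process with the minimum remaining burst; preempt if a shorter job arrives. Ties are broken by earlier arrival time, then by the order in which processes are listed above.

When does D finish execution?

Timeline: | A 0-3 | idle 3-6 | B 6-14 | D 14-15 | E 15-17 | D 17-20 | C 20-27 |
Completion: A=3  B=14  C=27  D=20  E=17

20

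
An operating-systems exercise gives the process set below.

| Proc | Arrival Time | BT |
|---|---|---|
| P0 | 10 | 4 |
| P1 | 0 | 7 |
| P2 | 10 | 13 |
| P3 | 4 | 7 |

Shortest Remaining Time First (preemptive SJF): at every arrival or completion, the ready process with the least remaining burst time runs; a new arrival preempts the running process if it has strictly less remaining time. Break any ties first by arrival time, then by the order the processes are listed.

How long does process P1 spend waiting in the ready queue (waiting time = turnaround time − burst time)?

Schedule: | P1 0-7 | P3 7-14 | P0 14-18 | P2 18-31 |
Completion: P0=18  P1=7  P2=31  P3=14
Turnaround (C−A): P0=8  P1=7  P2=21  P3=10
Waiting(P1) = turnaround − burst = 7 − 7 = 0

0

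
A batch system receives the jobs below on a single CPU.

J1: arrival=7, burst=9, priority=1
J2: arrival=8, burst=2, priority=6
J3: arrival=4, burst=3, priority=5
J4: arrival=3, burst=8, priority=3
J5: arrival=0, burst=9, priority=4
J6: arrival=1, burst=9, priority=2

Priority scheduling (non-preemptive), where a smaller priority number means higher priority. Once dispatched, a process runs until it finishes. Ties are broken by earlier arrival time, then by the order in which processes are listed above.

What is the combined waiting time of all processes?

104

Gantt: | J5 0-9 | J1 9-18 | J6 18-27 | J4 27-35 | J3 35-38 | J2 38-40 |
Completion: J1=18  J2=40  J3=38  J4=35  J5=9  J6=27
Turnaround (C−A): J1=11  J2=32  J3=34  J4=32  J5=9  J6=26
Waiting = turnaround − burst: J1=2, J2=30, J3=31, J4=24, J5=0, J6=17
Total waiting = 2 + 30 + 31 + 24 + 0 + 17 = 104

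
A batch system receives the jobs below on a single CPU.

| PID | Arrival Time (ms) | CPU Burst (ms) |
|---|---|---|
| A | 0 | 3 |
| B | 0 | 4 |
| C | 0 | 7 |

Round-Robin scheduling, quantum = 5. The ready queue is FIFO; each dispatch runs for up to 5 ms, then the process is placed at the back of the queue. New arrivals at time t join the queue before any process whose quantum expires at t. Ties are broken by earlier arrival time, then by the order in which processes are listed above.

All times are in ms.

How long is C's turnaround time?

14

Gantt: | A 0-3 | B 3-7 | C 7-14 |
Completion: A=3  B=7  C=14
Turnaround(C) = completion − arrival = 14 − 0 = 14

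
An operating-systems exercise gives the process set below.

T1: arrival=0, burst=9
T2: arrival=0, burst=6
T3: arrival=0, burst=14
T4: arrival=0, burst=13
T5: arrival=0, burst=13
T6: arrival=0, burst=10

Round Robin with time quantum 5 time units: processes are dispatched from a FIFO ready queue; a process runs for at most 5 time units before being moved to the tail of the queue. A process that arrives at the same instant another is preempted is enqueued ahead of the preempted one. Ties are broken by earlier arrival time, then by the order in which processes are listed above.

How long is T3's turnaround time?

Gantt: | T1 0-5 | T2 5-10 | T3 10-15 | T4 15-20 | T5 20-25 | T6 25-30 | T1 30-34 | T2 34-35 | T3 35-40 | T4 40-45 | T5 45-50 | T6 50-55 | T3 55-59 | T4 59-62 | T5 62-65 |
Completion: T1=34  T2=35  T3=59  T4=62  T5=65  T6=55
Turnaround (C−A): T1=34  T2=35  T3=59  T4=62  T5=65  T6=55
Turnaround(T3) = completion − arrival = 59 − 0 = 59

59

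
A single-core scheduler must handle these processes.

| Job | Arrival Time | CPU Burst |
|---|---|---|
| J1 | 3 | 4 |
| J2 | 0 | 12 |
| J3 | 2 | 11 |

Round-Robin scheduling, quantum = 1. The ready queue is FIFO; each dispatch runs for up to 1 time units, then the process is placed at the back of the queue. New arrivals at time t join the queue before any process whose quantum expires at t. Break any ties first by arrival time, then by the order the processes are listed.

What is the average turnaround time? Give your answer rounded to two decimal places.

Gantt: | J2 0-2 | J3 2-3 | J2 3-4 | J1 4-5 | J3 5-6 | J2 6-7 | J1 7-8 | J3 8-9 | J2 9-10 | J1 10-11 | J3 11-12 | J2 12-13 | J1 13-14 | J3 14-15 | J2 15-16 | J3 16-17 | J2 17-18 | J3 18-19 | J2 19-20 | J3 20-21 | J2 21-22 | J3 22-23 | J2 23-24 | J3 24-25 | J2 25-26 | J3 26-27 |
Completion: J1=14  J2=26  J3=27
Turnaround (C−A): J1=11  J2=26  J3=25
Turnaround times: J1=11, J2=26, J3=25
Average turnaround = (11+26+25) / 3 = 62/3 = 20.67

20.67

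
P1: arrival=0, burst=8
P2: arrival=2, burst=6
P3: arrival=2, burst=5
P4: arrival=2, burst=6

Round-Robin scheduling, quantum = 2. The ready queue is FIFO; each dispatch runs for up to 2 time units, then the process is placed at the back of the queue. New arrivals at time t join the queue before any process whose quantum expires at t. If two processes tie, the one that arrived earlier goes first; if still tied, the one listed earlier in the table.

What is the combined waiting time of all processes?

Gantt: | P1 0-2 | P2 2-4 | P3 4-6 | P4 6-8 | P1 8-10 | P2 10-12 | P3 12-14 | P4 14-16 | P1 16-18 | P2 18-20 | P3 20-21 | P4 21-23 | P1 23-25 |
Completion: P1=25  P2=20  P3=21  P4=23
Turnaround (C−A): P1=25  P2=18  P3=19  P4=21
Waiting = turnaround − burst: P1=17, P2=12, P3=14, P4=15
Total waiting = 17 + 12 + 14 + 15 = 58

58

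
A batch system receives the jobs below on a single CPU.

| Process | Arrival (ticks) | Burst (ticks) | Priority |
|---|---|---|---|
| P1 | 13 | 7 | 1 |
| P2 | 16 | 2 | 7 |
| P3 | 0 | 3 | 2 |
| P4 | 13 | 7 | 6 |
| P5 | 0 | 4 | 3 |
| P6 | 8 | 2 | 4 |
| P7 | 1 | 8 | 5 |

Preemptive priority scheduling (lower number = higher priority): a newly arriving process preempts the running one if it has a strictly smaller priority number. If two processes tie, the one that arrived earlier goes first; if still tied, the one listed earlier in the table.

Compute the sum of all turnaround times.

Timeline: | P3 0-3 | P5 3-7 | P7 7-8 | P6 8-10 | P7 10-13 | P1 13-20 | P7 20-24 | P4 24-31 | P2 31-33 |
Completion: P1=20  P2=33  P3=3  P4=31  P5=7  P6=10  P7=24
Turnaround (C−A): P1=7  P2=17  P3=3  P4=18  P5=7  P6=2  P7=23
Turnaround = completion − arrival: P1=7, P2=17, P3=3, P4=18, P5=7, P6=2, P7=23
Total turnaround = 7 + 17 + 3 + 18 + 7 + 2 + 23 = 77

77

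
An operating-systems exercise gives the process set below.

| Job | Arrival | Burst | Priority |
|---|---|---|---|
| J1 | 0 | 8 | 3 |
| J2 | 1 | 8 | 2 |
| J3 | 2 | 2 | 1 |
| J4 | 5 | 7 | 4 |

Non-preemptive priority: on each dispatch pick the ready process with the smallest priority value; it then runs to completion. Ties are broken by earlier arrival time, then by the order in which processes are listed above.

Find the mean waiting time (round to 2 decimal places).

Timeline: | J1 0-8 | J3 8-10 | J2 10-18 | J4 18-25 |
Completion: J1=8  J2=18  J3=10  J4=25
Waiting times: J1=0, J2=9, J3=6, J4=13
Average waiting = (0+9+6+13) / 4 = 28/4 = 7.00

7.00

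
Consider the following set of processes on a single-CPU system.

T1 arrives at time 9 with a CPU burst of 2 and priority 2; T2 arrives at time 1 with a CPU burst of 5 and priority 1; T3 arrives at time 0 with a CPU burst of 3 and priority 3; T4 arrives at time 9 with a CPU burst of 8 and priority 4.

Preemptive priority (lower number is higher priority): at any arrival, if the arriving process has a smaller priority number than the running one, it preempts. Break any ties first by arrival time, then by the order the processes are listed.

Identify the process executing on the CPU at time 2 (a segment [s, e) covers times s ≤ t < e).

T2

Schedule: | T3 0-1 | T2 1-6 | T3 6-8 | idle 8-9 | T1 9-11 | T4 11-19 |
Completion: T1=11  T2=6  T3=8  T4=19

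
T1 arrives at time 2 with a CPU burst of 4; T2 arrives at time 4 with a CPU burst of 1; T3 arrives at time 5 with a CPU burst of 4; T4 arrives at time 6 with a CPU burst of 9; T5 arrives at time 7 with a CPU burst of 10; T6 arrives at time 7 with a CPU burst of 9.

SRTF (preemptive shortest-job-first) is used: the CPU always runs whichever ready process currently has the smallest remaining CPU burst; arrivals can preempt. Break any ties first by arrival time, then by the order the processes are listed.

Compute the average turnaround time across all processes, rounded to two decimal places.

Timeline: | idle 0-2 | T1 2-4 | T2 4-5 | T1 5-7 | T3 7-11 | T4 11-20 | T6 20-29 | T5 29-39 |
Completion: T1=7  T2=5  T3=11  T4=20  T5=39  T6=29
Turnaround (C−A): T1=5  T2=1  T3=6  T4=14  T5=32  T6=22
Turnaround times: T1=5, T2=1, T3=6, T4=14, T5=32, T6=22
Average turnaround = (5+1+6+14+32+22) / 6 = 80/6 = 13.33

13.33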